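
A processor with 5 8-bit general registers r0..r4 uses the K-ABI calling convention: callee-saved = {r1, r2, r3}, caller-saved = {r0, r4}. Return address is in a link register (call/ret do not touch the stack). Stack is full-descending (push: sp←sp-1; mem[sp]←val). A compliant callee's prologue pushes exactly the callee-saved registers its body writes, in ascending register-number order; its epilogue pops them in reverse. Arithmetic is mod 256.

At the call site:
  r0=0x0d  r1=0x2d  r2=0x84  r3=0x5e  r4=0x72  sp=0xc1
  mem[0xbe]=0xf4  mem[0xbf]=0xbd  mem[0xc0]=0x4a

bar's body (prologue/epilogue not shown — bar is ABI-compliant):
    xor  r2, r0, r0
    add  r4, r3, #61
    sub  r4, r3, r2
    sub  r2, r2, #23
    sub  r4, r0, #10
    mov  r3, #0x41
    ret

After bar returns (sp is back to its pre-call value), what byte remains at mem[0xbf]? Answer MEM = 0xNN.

MEM = 0x5e

prologue: push r2 -> mem[0xc0]=0x84, sp=0xc0
prologue: push r3 -> mem[0xbf]=0x5e, sp=0xbf
body[0] xor  r2, r0, r0 -> r2=0x00
body[1] add  r4, r3, #61 -> r4=0x9b
body[2] sub  r4, r3, r2 -> r4=0x5e
body[3] sub  r2, r2, #23 -> r2=0xe9
body[4] sub  r4, r0, #10 -> r4=0x03
body[5] mov  r3, #0x41 -> r3=0x41
epilogue: pop r3=0x5e, sp=0xc0
epilogue: pop r2=0x84, sp=0xc1
prologue pushed ['r2', 'r3'] at ['0xc0', '0xbf']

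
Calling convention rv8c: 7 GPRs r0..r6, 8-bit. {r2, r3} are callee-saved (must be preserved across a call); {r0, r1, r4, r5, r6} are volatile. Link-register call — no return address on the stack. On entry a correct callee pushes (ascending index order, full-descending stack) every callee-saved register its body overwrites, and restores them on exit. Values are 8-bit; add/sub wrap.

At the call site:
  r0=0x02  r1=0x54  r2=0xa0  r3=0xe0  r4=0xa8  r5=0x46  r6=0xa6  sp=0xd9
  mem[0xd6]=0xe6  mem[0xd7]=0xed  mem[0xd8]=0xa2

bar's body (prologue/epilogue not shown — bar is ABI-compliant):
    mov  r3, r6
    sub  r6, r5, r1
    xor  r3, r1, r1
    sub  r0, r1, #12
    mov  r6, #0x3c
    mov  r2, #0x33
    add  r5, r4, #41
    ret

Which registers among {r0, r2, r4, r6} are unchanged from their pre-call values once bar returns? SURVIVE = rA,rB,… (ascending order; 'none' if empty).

SURVIVE = r2,r4

prologue: push r2 → mem[0xd8]=0xa0, sp=0xd8
prologue: push r3 → mem[0xd7]=0xe0, sp=0xd7
body[0] mov  r3, r6 → r3=0xa6
body[1] sub  r6, r5, r1 → r6=0xf2
body[2] xor  r3, r1, r1 → r3=0x00
body[3] sub  r0, r1, #12 → r0=0x48
body[4] mov  r6, #0x3c → r6=0x3c
body[5] mov  r2, #0x33 → r2=0x33
body[6] add  r5, r4, #41 → r5=0xd1
epilogue: pop r3=0xe0, sp=0xd8
epilogue: pop r2=0xa0, sp=0xd9
r0: caller-saved, written=True
r2: callee-saved, written=True
r4: caller-saved, written=False
r6: caller-saved, written=True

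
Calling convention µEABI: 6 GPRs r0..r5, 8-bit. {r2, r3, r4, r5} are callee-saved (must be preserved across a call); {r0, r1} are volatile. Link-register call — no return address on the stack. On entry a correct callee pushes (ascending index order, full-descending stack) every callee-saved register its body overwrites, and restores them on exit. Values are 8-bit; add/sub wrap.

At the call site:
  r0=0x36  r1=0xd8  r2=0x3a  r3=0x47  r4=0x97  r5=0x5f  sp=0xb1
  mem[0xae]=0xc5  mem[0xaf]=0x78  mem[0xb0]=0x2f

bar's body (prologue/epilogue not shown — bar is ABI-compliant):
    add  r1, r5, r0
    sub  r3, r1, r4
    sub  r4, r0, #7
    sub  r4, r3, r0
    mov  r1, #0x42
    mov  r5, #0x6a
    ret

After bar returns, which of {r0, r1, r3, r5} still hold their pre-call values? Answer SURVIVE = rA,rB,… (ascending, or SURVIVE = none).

SURVIVE = r0,r3,r5

prologue: push r3 -> mem[0xb0]=0x47, sp=0xb0
prologue: push r4 -> mem[0xaf]=0x97, sp=0xaf
prologue: push r5 -> mem[0xae]=0x5f, sp=0xae
body[0] add  r1, r5, r0 -> r1=0x95
body[1] sub  r3, r1, r4 -> r3=0xfe
body[2] sub  r4, r0, #7 -> r4=0x2f
body[3] sub  r4, r3, r0 -> r4=0xc8
body[4] mov  r1, #0x42 -> r1=0x42
body[5] mov  r5, #0x6a -> r5=0x6a
epilogue: pop r5=0x5f, sp=0xaf
epilogue: pop r4=0x97, sp=0xb0
epilogue: pop r3=0x47, sp=0xb1
r0: caller-saved, written=False
r1: caller-saved, written=True
r3: callee-saved, written=True
r5: callee-saved, written=True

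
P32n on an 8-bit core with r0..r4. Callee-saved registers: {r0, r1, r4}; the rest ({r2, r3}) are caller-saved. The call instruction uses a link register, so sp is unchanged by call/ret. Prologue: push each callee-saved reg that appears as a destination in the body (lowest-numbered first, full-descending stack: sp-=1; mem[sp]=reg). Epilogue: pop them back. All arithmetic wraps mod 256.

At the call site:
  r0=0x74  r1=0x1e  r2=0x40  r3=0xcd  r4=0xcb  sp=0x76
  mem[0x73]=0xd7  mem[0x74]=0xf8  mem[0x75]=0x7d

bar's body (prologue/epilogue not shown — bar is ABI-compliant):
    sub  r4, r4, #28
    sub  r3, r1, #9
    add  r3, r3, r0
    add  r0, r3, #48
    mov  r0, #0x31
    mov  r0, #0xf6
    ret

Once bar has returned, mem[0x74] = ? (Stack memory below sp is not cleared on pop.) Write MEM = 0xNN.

MEM = 0xcb

prologue: push r0 → mem[0x75]=0x74, sp=0x75
prologue: push r4 → mem[0x74]=0xcb, sp=0x74
body[0] sub  r4, r4, #28 → r4=0xaf
body[1] sub  r3, r1, #9 → r3=0x15
body[2] add  r3, r3, r0 → r3=0x89
body[3] add  r0, r3, #48 → r0=0xb9
body[4] mov  r0, #0x31 → r0=0x31
body[5] mov  r0, #0xf6 → r0=0xf6
epilogue: pop r4=0xcb, sp=0x75
epilogue: pop r0=0x74, sp=0x76
prologue pushed ['r0', 'r4'] at ['0x75', '0x74']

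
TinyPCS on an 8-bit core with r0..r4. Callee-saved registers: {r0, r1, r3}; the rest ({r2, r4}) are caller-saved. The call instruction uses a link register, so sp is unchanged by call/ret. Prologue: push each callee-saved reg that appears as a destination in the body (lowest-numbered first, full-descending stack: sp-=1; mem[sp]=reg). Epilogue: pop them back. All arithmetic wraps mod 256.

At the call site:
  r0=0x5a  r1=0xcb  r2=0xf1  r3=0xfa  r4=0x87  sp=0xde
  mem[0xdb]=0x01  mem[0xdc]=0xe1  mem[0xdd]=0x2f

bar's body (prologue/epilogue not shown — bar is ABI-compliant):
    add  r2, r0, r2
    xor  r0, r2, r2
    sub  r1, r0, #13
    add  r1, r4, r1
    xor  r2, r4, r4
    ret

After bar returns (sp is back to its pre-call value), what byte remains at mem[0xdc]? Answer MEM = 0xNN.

prologue: push r0 -> mem[0xdd]=0x5a, sp=0xdd
prologue: push r1 -> mem[0xdc]=0xcb, sp=0xdc
body[0] add  r2, r0, r2 -> r2=0x4b
body[1] xor  r0, r2, r2 -> r0=0x00
body[2] sub  r1, r0, #13 -> r1=0xf3
body[3] add  r1, r4, r1 -> r1=0x7a
body[4] xor  r2, r4, r4 -> r2=0x00
epilogue: pop r1=0xcb, sp=0xdd
epilogue: pop r0=0x5a, sp=0xde
prologue pushed ['r0', 'r1'] at ['0xdd', '0xdc']

MEM = 0xcb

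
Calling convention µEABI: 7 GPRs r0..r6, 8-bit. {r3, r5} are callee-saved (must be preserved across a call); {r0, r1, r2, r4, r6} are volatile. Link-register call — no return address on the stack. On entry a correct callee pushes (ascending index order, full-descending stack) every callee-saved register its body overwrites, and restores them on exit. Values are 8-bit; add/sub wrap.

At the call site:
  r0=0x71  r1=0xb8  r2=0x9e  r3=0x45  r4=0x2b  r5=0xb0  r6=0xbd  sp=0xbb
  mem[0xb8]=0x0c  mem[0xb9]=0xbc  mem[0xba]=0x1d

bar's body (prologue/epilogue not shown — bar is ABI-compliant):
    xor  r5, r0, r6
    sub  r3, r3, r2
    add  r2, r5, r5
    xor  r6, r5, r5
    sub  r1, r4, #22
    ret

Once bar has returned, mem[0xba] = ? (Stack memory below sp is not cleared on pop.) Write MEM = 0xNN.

prologue: push r3 -> mem[0xba]=0x45, sp=0xba
prologue: push r5 -> mem[0xb9]=0xb0, sp=0xb9
body[0] xor  r5, r0, r6 -> r5=0xcc
body[1] sub  r3, r3, r2 -> r3=0xa7
body[2] add  r2, r5, r5 -> r2=0x98
body[3] xor  r6, r5, r5 -> r6=0x00
body[4] sub  r1, r4, #22 -> r1=0x15
epilogue: pop r5=0xb0, sp=0xba
epilogue: pop r3=0x45, sp=0xbb
prologue pushed ['r3', 'r5'] at ['0xba', '0xb9']

MEM = 0x45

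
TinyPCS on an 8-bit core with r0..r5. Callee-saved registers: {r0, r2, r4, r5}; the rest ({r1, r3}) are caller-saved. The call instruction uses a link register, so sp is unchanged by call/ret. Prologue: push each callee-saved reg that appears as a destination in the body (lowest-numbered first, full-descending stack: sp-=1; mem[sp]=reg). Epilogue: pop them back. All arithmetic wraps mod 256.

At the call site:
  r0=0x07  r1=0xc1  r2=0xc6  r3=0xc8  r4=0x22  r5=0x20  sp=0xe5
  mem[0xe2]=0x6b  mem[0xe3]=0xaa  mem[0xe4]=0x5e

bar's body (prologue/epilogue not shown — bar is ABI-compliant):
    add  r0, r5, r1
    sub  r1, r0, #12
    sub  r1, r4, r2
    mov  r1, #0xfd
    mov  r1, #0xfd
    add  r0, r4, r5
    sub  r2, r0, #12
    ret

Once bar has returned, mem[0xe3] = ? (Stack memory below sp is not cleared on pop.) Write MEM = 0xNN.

prologue: push r0 -> mem[0xe4]=0x07, sp=0xe4
prologue: push r2 -> mem[0xe3]=0xc6, sp=0xe3
body[0] add  r0, r5, r1 -> r0=0xe1
body[1] sub  r1, r0, #12 -> r1=0xd5
body[2] sub  r1, r4, r2 -> r1=0x5c
body[3] mov  r1, #0xfd -> r1=0xfd
body[4] mov  r1, #0xfd -> r1=0xfd
body[5] add  r0, r4, r5 -> r0=0x42
body[6] sub  r2, r0, #12 -> r2=0x36
epilogue: pop r2=0xc6, sp=0xe4
epilogue: pop r0=0x07, sp=0xe5
prologue pushed ['r0', 'r2'] at ['0xe4', '0xe3']

MEM = 0xc6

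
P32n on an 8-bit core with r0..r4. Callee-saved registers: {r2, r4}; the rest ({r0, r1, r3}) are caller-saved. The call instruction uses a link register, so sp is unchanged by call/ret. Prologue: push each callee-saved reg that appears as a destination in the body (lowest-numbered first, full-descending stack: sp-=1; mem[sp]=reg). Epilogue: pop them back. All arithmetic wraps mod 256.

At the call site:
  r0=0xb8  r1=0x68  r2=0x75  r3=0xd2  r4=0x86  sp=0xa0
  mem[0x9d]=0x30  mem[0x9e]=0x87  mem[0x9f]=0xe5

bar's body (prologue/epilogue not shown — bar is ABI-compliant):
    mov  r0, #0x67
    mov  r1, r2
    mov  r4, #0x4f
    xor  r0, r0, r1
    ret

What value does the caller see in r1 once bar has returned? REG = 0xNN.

REG = 0x75

prologue: push r4 → mem[0x9f]=0x86, sp=0x9f
body[0] mov  r0, #0x67 → r0=0x67
body[1] mov  r1, r2 → r1=0x75
body[2] mov  r4, #0x4f → r4=0x4f
body[3] xor  r0, r0, r1 → r0=0x12
epilogue: pop r4=0x86, sp=0xa0
r1 is caller-saved → body value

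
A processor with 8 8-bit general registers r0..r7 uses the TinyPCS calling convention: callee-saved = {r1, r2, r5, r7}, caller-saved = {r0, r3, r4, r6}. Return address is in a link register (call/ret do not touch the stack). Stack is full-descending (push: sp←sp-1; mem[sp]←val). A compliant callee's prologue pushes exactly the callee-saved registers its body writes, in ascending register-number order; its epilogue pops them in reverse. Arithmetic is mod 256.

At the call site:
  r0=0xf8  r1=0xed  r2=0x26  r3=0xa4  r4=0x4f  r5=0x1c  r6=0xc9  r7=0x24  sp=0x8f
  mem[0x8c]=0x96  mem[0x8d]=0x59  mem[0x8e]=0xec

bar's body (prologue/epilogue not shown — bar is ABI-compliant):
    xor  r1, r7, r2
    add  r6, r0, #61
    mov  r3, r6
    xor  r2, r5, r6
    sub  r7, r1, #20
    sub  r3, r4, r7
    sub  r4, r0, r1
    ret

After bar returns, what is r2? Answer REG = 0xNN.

REG = 0x26

prologue: push r1 -> mem[0x8e]=0xed, sp=0x8e
prologue: push r2 -> mem[0x8d]=0x26, sp=0x8d
prologue: push r7 -> mem[0x8c]=0x24, sp=0x8c
body[0] xor  r1, r7, r2 -> r1=0x02
body[1] add  r6, r0, #61 -> r6=0x35
body[2] mov  r3, r6 -> r3=0x35
body[3] xor  r2, r5, r6 -> r2=0x29
body[4] sub  r7, r1, #20 -> r7=0xee
body[5] sub  r3, r4, r7 -> r3=0x61
body[6] sub  r4, r0, r1 -> r4=0xf6
epilogue: pop r7=0x24, sp=0x8d
epilogue: pop r2=0x26, sp=0x8e
epilogue: pop r1=0xed, sp=0x8f
r2 is callee-saved -> restored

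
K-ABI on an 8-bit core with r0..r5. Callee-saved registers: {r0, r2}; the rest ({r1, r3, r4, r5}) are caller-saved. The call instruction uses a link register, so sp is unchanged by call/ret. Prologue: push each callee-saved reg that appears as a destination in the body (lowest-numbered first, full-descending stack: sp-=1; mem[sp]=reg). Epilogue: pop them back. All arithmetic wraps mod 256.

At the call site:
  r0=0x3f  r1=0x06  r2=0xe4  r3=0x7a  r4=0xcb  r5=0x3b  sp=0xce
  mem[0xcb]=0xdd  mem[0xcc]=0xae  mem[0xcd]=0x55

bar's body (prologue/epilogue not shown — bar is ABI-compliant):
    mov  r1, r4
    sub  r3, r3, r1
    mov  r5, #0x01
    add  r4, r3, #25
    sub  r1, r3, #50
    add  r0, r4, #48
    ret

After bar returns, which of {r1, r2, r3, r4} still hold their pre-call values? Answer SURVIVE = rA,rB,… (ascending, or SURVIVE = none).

SURVIVE = r2

prologue: push r0 -> mem[0xcd]=0x3f, sp=0xcd
body[0] mov  r1, r4 -> r1=0xcb
body[1] sub  r3, r3, r1 -> r3=0xaf
body[2] mov  r5, #0x01 -> r5=0x01
body[3] add  r4, r3, #25 -> r4=0xc8
body[4] sub  r1, r3, #50 -> r1=0x7d
body[5] add  r0, r4, #48 -> r0=0xf8
epilogue: pop r0=0x3f, sp=0xce
r1: caller-saved, written=True
r2: callee-saved, written=False
r3: caller-saved, written=True
r4: caller-saved, written=True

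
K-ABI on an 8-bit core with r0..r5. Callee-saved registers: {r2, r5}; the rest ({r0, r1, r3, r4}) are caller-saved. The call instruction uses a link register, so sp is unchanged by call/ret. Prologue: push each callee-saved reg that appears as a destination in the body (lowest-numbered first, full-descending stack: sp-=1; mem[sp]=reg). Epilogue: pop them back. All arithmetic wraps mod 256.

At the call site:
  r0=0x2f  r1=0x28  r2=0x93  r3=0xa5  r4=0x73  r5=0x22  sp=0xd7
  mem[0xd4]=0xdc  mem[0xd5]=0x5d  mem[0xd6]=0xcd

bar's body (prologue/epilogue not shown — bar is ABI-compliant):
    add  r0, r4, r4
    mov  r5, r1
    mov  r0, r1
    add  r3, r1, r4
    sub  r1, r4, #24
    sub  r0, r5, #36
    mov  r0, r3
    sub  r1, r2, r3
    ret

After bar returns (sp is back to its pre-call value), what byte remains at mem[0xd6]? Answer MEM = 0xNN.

prologue: push r5 → mem[0xd6]=0x22, sp=0xd6
body[0] add  r0, r4, r4 → r0=0xe6
body[1] mov  r5, r1 → r5=0x28
body[2] mov  r0, r1 → r0=0x28
body[3] add  r3, r1, r4 → r3=0x9b
body[4] sub  r1, r4, #24 → r1=0x5b
body[5] sub  r0, r5, #36 → r0=0x04
body[6] mov  r0, r3 → r0=0x9b
body[7] sub  r1, r2, r3 → r1=0xf8
epilogue: pop r5=0x22, sp=0xd7
prologue pushed ['r5'] at ['0xd6']

MEM = 0x22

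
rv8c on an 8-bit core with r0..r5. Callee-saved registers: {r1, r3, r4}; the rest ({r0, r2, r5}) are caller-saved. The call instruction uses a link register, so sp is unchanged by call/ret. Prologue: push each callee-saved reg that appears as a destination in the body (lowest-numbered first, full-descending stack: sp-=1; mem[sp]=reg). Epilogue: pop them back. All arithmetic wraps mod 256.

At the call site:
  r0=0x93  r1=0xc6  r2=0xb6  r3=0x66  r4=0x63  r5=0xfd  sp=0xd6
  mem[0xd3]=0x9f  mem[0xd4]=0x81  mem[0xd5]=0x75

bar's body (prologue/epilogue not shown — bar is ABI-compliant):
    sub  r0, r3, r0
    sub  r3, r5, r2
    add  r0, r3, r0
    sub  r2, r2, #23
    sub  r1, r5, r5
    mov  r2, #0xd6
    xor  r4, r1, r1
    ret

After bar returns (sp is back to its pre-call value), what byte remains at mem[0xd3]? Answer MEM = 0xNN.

MEM = 0x63

prologue: push r1 -> mem[0xd5]=0xc6, sp=0xd5
prologue: push r3 -> mem[0xd4]=0x66, sp=0xd4
prologue: push r4 -> mem[0xd3]=0x63, sp=0xd3
body[0] sub  r0, r3, r0 -> r0=0xd3
body[1] sub  r3, r5, r2 -> r3=0x47
body[2] add  r0, r3, r0 -> r0=0x1a
body[3] sub  r2, r2, #23 -> r2=0x9f
body[4] sub  r1, r5, r5 -> r1=0x00
body[5] mov  r2, #0xd6 -> r2=0xd6
body[6] xor  r4, r1, r1 -> r4=0x00
epilogue: pop r4=0x63, sp=0xd4
epilogue: pop r3=0x66, sp=0xd5
epilogue: pop r1=0xc6, sp=0xd6
prologue pushed ['r1', 'r3', 'r4'] at ['0xd5', '0xd4', '0xd3']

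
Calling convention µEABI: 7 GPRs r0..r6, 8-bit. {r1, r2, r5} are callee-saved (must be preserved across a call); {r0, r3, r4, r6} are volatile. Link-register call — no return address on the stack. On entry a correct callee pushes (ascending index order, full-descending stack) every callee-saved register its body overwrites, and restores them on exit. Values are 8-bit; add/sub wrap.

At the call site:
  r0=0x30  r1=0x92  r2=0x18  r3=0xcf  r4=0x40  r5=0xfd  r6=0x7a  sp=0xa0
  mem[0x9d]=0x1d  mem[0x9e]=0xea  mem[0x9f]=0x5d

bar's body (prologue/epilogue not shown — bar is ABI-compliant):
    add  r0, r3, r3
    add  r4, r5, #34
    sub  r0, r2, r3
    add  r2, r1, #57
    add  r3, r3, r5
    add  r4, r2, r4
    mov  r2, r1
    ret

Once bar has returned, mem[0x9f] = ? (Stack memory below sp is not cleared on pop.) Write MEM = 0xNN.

MEM = 0x18

prologue: push r2 -> mem[0x9f]=0x18, sp=0x9f
body[0] add  r0, r3, r3 -> r0=0x9e
body[1] add  r4, r5, #34 -> r4=0x1f
body[2] sub  r0, r2, r3 -> r0=0x49
body[3] add  r2, r1, #57 -> r2=0xcb
body[4] add  r3, r3, r5 -> r3=0xcc
body[5] add  r4, r2, r4 -> r4=0xea
body[6] mov  r2, r1 -> r2=0x92
epilogue: pop r2=0x18, sp=0xa0
prologue pushed ['r2'] at ['0x9f']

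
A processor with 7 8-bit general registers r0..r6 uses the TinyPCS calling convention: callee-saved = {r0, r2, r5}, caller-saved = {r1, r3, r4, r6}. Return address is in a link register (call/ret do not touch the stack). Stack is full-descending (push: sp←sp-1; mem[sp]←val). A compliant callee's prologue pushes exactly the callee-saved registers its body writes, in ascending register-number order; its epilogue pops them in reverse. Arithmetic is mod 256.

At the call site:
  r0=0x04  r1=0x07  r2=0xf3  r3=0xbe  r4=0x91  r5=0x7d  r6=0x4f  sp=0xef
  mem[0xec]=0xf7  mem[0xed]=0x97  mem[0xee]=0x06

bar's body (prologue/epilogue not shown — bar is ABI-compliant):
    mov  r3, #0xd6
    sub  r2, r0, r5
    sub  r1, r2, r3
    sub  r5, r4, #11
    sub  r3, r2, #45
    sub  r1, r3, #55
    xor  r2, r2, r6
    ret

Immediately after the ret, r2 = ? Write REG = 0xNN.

REG = 0xf3

prologue: push r2 -> mem[0xee]=0xf3, sp=0xee
prologue: push r5 -> mem[0xed]=0x7d, sp=0xed
body[0] mov  r3, #0xd6 -> r3=0xd6
body[1] sub  r2, r0, r5 -> r2=0x87
body[2] sub  r1, r2, r3 -> r1=0xb1
body[3] sub  r5, r4, #11 -> r5=0x86
body[4] sub  r3, r2, #45 -> r3=0x5a
body[5] sub  r1, r3, #55 -> r1=0x23
body[6] xor  r2, r2, r6 -> r2=0xc8
epilogue: pop r5=0x7d, sp=0xee
epilogue: pop r2=0xf3, sp=0xef
r2 is callee-saved -> restored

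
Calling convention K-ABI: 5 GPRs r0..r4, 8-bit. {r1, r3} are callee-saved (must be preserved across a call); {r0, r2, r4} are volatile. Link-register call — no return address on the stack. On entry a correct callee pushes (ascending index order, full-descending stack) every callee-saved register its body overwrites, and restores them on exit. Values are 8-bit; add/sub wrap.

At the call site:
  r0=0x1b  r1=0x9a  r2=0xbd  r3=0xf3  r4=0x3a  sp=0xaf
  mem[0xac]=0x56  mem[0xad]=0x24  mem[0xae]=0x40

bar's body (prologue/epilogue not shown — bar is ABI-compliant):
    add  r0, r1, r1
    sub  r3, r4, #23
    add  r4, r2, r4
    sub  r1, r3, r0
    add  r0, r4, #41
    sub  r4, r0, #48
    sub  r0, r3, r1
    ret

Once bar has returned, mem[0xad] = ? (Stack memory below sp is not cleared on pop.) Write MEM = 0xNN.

MEM = 0xf3

prologue: push r1 → mem[0xae]=0x9a, sp=0xae
prologue: push r3 → mem[0xad]=0xf3, sp=0xad
body[0] add  r0, r1, r1 → r0=0x34
body[1] sub  r3, r4, #23 → r3=0x23
body[2] add  r4, r2, r4 → r4=0xf7
body[3] sub  r1, r3, r0 → r1=0xef
body[4] add  r0, r4, #41 → r0=0x20
body[5] sub  r4, r0, #48 → r4=0xf0
body[6] sub  r0, r3, r1 → r0=0x34
epilogue: pop r3=0xf3, sp=0xae
epilogue: pop r1=0x9a, sp=0xaf
prologue pushed ['r1', 'r3'] at ['0xae', '0xad']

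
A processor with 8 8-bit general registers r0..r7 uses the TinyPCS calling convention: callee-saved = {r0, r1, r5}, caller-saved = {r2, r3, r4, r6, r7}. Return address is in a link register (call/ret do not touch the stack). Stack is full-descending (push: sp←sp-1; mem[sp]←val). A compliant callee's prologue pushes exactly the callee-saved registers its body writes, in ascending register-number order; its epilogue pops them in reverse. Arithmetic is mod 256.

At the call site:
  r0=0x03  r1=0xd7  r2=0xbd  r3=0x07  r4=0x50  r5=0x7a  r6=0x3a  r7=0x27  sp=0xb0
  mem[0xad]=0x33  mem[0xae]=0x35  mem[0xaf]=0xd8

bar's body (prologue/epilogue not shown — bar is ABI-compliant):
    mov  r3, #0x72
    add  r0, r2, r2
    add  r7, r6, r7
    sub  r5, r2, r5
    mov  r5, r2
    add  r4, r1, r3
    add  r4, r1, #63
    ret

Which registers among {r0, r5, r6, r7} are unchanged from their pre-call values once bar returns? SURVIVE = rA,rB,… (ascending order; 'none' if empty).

SURVIVE = r0,r5,r6

prologue: push r0 -> mem[0xaf]=0x03, sp=0xaf
prologue: push r5 -> mem[0xae]=0x7a, sp=0xae
body[0] mov  r3, #0x72 -> r3=0x72
body[1] add  r0, r2, r2 -> r0=0x7a
body[2] add  r7, r6, r7 -> r7=0x61
body[3] sub  r5, r2, r5 -> r5=0x43
body[4] mov  r5, r2 -> r5=0xbd
body[5] add  r4, r1, r3 -> r4=0x49
body[6] add  r4, r1, #63 -> r4=0x16
epilogue: pop r5=0x7a, sp=0xaf
epilogue: pop r0=0x03, sp=0xb0
r0: callee-saved, written=True
r5: callee-saved, written=True
r6: caller-saved, written=False
r7: caller-saved, written=True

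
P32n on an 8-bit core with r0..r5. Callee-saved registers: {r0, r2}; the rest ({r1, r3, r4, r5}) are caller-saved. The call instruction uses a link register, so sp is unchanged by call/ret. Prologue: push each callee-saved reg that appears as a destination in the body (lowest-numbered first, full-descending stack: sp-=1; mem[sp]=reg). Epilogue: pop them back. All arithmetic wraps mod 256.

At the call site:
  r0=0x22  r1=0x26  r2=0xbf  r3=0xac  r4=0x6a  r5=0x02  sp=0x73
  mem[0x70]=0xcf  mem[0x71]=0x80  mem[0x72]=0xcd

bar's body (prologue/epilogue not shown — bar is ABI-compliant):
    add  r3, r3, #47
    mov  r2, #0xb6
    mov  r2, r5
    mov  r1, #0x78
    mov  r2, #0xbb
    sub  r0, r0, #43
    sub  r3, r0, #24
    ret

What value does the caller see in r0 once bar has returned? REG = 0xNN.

REG = 0x22

prologue: push r0 → mem[0x72]=0x22, sp=0x72
prologue: push r2 → mem[0x71]=0xbf, sp=0x71
body[0] add  r3, r3, #47 → r3=0xdb
body[1] mov  r2, #0xb6 → r2=0xb6
body[2] mov  r2, r5 → r2=0x02
body[3] mov  r1, #0x78 → r1=0x78
body[4] mov  r2, #0xbb → r2=0xbb
body[5] sub  r0, r0, #43 → r0=0xf7
body[6] sub  r3, r0, #24 → r3=0xdf
epilogue: pop r2=0xbf, sp=0x72
epilogue: pop r0=0x22, sp=0x73
r0 is callee-saved → restored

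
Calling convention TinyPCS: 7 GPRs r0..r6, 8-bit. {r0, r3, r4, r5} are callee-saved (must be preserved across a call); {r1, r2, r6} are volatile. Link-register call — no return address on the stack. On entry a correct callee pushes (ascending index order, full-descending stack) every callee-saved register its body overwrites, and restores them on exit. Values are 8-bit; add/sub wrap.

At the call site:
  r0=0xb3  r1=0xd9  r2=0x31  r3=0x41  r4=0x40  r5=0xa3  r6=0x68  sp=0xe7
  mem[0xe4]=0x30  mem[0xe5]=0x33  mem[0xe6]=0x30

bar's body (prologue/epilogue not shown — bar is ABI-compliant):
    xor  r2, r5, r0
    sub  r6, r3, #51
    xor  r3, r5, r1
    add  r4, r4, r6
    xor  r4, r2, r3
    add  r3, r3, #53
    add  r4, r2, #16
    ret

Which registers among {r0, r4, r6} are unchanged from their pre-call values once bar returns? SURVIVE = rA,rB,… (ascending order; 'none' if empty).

prologue: push r3 → mem[0xe6]=0x41, sp=0xe6
prologue: push r4 → mem[0xe5]=0x40, sp=0xe5
body[0] xor  r2, r5, r0 → r2=0x10
body[1] sub  r6, r3, #51 → r6=0x0e
body[2] xor  r3, r5, r1 → r3=0x7a
body[3] add  r4, r4, r6 → r4=0x4e
body[4] xor  r4, r2, r3 → r4=0x6a
body[5] add  r3, r3, #53 → r3=0xaf
body[6] add  r4, r2, #16 → r4=0x20
epilogue: pop r4=0x40, sp=0xe6
epilogue: pop r3=0x41, sp=0xe7
r0: callee-saved, written=False
r4: callee-saved, written=True
r6: caller-saved, written=True

SURVIVE = r0,r4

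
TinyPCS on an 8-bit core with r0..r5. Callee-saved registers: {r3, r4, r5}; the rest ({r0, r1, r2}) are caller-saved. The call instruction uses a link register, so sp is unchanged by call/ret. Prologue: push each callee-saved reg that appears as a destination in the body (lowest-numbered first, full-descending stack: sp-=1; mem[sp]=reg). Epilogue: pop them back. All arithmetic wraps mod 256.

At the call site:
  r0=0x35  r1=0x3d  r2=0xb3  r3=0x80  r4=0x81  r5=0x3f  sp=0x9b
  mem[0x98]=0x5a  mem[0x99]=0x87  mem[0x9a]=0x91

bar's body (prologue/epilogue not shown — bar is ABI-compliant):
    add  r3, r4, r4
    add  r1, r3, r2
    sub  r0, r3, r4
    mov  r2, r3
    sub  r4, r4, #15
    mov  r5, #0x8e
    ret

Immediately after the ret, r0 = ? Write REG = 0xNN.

prologue: push r3 → mem[0x9a]=0x80, sp=0x9a
prologue: push r4 → mem[0x99]=0x81, sp=0x99
prologue: push r5 → mem[0x98]=0x3f, sp=0x98
body[0] add  r3, r4, r4 → r3=0x02
body[1] add  r1, r3, r2 → r1=0xb5
body[2] sub  r0, r3, r4 → r0=0x81
body[3] mov  r2, r3 → r2=0x02
body[4] sub  r4, r4, #15 → r4=0x72
body[5] mov  r5, #0x8e → r5=0x8e
epilogue: pop r5=0x3f, sp=0x99
epilogue: pop r4=0x81, sp=0x9a
epilogue: pop r3=0x80, sp=0x9b
r0 is caller-saved → body value

REG = 0x81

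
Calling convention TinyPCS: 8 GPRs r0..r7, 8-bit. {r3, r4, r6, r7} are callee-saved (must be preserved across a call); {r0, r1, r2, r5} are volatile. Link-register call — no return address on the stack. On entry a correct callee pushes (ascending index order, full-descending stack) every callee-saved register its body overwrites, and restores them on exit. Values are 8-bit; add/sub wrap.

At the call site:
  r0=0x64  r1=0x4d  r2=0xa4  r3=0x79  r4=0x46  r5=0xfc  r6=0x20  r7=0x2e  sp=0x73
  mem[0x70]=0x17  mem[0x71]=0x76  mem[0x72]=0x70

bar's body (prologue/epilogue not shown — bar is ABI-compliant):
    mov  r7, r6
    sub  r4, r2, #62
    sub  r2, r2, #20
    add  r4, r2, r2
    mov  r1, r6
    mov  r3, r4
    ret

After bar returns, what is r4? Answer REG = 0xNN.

prologue: push r3 → mem[0x72]=0x79, sp=0x72
prologue: push r4 → mem[0x71]=0x46, sp=0x71
prologue: push r7 → mem[0x70]=0x2e, sp=0x70
body[0] mov  r7, r6 → r7=0x20
body[1] sub  r4, r2, #62 → r4=0x66
body[2] sub  r2, r2, #20 → r2=0x90
body[3] add  r4, r2, r2 → r4=0x20
body[4] mov  r1, r6 → r1=0x20
body[5] mov  r3, r4 → r3=0x20
epilogue: pop r7=0x2e, sp=0x71
epilogue: pop r4=0x46, sp=0x72
epilogue: pop r3=0x79, sp=0x73
r4 is callee-saved → restored

REG = 0x46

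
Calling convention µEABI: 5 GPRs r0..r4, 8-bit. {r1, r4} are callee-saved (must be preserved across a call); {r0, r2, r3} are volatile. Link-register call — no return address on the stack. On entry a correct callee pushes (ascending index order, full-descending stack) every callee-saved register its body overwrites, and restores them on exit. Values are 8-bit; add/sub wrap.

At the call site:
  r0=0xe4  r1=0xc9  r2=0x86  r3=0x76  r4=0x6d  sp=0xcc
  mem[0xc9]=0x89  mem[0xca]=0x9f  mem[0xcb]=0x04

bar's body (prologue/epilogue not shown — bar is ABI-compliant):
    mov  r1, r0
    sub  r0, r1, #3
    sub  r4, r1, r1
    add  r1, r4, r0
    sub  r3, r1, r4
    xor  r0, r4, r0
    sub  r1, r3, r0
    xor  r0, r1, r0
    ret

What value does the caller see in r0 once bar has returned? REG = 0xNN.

prologue: push r1 → mem[0xcb]=0xc9, sp=0xcb
prologue: push r4 → mem[0xca]=0x6d, sp=0xca
body[0] mov  r1, r0 → r1=0xe4
body[1] sub  r0, r1, #3 → r0=0xe1
body[2] sub  r4, r1, r1 → r4=0x00
body[3] add  r1, r4, r0 → r1=0xe1
body[4] sub  r3, r1, r4 → r3=0xe1
body[5] xor  r0, r4, r0 → r0=0xe1
body[6] sub  r1, r3, r0 → r1=0x00
body[7] xor  r0, r1, r0 → r0=0xe1
epilogue: pop r4=0x6d, sp=0xcb
epilogue: pop r1=0xc9, sp=0xcc
r0 is caller-saved → body value

REG = 0xe1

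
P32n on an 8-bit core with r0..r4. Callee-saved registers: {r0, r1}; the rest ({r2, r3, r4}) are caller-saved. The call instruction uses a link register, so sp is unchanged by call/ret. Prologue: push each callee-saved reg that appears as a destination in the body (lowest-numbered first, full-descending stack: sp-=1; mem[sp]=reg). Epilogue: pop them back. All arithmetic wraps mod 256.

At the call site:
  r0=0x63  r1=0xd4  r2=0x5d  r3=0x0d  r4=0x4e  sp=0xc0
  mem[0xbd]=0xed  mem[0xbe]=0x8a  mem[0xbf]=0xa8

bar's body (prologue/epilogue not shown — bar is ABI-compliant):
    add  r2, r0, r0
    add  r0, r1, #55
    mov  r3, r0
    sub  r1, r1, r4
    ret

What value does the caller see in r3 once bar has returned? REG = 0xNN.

REG = 0x0b

prologue: push r0 -> mem[0xbf]=0x63, sp=0xbf
prologue: push r1 -> mem[0xbe]=0xd4, sp=0xbe
body[0] add  r2, r0, r0 -> r2=0xc6
body[1] add  r0, r1, #55 -> r0=0x0b
body[2] mov  r3, r0 -> r3=0x0b
body[3] sub  r1, r1, r4 -> r1=0x86
epilogue: pop r1=0xd4, sp=0xbf
epilogue: pop r0=0x63, sp=0xc0
r3 is caller-saved -> body value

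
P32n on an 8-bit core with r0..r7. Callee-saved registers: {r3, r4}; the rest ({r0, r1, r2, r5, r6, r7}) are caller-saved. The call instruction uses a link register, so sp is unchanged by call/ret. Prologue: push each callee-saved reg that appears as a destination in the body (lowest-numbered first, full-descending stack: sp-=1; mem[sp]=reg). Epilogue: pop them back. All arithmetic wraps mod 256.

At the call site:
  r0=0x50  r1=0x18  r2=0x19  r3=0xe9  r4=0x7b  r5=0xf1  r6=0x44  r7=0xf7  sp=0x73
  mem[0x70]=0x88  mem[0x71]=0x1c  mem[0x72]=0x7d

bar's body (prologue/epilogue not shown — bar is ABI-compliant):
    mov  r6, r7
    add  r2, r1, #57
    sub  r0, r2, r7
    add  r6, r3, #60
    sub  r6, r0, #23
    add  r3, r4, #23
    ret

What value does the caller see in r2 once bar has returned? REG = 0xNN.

REG = 0x51

prologue: push r3 → mem[0x72]=0xe9, sp=0x72
body[0] mov  r6, r7 → r6=0xf7
body[1] add  r2, r1, #57 → r2=0x51
body[2] sub  r0, r2, r7 → r0=0x5a
body[3] add  r6, r3, #60 → r6=0x25
body[4] sub  r6, r0, #23 → r6=0x43
body[5] add  r3, r4, #23 → r3=0x92
epilogue: pop r3=0xe9, sp=0x73
r2 is caller-saved → body value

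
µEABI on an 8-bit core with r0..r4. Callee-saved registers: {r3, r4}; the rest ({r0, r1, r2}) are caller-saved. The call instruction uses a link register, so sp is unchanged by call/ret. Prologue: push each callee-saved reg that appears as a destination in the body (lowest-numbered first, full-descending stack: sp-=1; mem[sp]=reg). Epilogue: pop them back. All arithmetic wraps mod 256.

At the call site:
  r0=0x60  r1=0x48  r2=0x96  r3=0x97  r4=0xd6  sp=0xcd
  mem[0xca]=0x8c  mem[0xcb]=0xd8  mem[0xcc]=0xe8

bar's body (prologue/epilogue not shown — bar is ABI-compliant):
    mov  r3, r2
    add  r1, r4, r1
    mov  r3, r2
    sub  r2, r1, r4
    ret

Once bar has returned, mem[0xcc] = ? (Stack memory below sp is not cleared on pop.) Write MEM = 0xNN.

prologue: push r3 -> mem[0xcc]=0x97, sp=0xcc
body[0] mov  r3, r2 -> r3=0x96
body[1] add  r1, r4, r1 -> r1=0x1e
body[2] mov  r3, r2 -> r3=0x96
body[3] sub  r2, r1, r4 -> r2=0x48
epilogue: pop r3=0x97, sp=0xcd
prologue pushed ['r3'] at ['0xcc']

MEM = 0x97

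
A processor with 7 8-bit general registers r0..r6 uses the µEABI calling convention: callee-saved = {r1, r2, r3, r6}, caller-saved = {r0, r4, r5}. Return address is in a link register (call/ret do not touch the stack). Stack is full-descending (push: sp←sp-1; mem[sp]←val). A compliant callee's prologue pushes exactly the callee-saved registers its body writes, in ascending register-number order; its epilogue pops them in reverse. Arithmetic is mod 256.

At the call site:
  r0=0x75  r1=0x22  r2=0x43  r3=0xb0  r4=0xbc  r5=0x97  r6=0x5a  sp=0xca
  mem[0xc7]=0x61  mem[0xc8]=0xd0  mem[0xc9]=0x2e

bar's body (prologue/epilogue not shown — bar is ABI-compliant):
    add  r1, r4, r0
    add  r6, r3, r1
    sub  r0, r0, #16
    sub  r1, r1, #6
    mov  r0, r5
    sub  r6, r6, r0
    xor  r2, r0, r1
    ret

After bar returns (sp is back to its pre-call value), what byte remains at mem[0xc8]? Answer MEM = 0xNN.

prologue: push r1 → mem[0xc9]=0x22, sp=0xc9
prologue: push r2 → mem[0xc8]=0x43, sp=0xc8
prologue: push r6 → mem[0xc7]=0x5a, sp=0xc7
body[0] add  r1, r4, r0 → r1=0x31
body[1] add  r6, r3, r1 → r6=0xe1
body[2] sub  r0, r0, #16 → r0=0x65
body[3] sub  r1, r1, #6 → r1=0x2b
body[4] mov  r0, r5 → r0=0x97
body[5] sub  r6, r6, r0 → r6=0x4a
body[6] xor  r2, r0, r1 → r2=0xbc
epilogue: pop r6=0x5a, sp=0xc8
epilogue: pop r2=0x43, sp=0xc9
epilogue: pop r1=0x22, sp=0xca
prologue pushed ['r1', 'r2', 'r6'] at ['0xc9', '0xc8', '0xc7']

MEM = 0x43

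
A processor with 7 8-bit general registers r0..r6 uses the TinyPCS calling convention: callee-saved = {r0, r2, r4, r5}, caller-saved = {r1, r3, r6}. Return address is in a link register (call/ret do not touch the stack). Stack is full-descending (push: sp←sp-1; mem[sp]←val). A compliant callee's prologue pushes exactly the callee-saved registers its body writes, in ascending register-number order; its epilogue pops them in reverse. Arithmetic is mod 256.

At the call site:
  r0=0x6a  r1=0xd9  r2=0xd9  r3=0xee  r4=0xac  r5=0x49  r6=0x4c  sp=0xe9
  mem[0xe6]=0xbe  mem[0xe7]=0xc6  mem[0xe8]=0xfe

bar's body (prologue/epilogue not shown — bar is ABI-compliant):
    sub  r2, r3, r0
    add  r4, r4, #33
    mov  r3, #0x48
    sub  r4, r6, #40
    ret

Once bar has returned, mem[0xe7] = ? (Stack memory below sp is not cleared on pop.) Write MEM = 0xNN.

prologue: push r2 -> mem[0xe8]=0xd9, sp=0xe8
prologue: push r4 -> mem[0xe7]=0xac, sp=0xe7
body[0] sub  r2, r3, r0 -> r2=0x84
body[1] add  r4, r4, #33 -> r4=0xcd
body[2] mov  r3, #0x48 -> r3=0x48
body[3] sub  r4, r6, #40 -> r4=0x24
epilogue: pop r4=0xac, sp=0xe8
epilogue: pop r2=0xd9, sp=0xe9
prologue pushed ['r2', 'r4'] at ['0xe8', '0xe7']

MEM = 0xac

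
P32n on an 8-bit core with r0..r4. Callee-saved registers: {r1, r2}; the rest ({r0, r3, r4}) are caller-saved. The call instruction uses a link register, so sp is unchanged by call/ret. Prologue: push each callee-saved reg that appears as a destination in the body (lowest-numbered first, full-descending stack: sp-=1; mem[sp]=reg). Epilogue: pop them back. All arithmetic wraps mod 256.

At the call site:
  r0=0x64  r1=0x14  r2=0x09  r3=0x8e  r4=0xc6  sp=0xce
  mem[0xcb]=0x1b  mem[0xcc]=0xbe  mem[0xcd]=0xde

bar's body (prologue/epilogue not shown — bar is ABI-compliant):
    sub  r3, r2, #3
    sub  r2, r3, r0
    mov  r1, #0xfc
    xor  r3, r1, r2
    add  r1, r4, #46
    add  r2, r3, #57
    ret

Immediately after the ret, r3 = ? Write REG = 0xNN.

REG = 0x5e

prologue: push r1 -> mem[0xcd]=0x14, sp=0xcd
prologue: push r2 -> mem[0xcc]=0x09, sp=0xcc
body[0] sub  r3, r2, #3 -> r3=0x06
body[1] sub  r2, r3, r0 -> r2=0xa2
body[2] mov  r1, #0xfc -> r1=0xfc
body[3] xor  r3, r1, r2 -> r3=0x5e
body[4] add  r1, r4, #46 -> r1=0xf4
body[5] add  r2, r3, #57 -> r2=0x97
epilogue: pop r2=0x09, sp=0xcd
epilogue: pop r1=0x14, sp=0xce
r3 is caller-saved -> body value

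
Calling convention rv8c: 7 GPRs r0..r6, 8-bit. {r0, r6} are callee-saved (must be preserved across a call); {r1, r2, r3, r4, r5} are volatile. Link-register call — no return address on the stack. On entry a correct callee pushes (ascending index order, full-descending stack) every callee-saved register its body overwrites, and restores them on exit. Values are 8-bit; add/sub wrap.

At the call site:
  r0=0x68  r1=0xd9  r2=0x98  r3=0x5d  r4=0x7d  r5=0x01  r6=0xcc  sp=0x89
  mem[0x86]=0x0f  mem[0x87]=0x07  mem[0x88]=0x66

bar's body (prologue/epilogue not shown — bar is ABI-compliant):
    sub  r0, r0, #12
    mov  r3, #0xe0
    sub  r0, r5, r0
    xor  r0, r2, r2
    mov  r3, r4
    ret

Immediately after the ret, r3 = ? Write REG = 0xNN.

prologue: push r0 → mem[0x88]=0x68, sp=0x88
body[0] sub  r0, r0, #12 → r0=0x5c
body[1] mov  r3, #0xe0 → r3=0xe0
body[2] sub  r0, r5, r0 → r0=0xa5
body[3] xor  r0, r2, r2 → r0=0x00
body[4] mov  r3, r4 → r3=0x7d
epilogue: pop r0=0x68, sp=0x89
r3 is caller-saved → body value

REG = 0x7d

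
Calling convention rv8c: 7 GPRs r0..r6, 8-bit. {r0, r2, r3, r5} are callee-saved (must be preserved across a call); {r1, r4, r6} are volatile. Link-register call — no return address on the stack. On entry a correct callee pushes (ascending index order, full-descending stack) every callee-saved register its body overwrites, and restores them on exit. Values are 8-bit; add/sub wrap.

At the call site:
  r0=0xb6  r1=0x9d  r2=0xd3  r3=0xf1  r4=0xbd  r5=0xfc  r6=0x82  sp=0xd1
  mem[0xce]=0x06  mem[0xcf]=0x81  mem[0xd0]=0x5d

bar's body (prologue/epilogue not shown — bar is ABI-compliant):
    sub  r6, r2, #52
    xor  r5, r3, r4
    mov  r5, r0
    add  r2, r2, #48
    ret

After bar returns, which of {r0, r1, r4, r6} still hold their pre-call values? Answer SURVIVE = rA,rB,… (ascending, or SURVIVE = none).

prologue: push r2 → mem[0xd0]=0xd3, sp=0xd0
prologue: push r5 → mem[0xcf]=0xfc, sp=0xcf
body[0] sub  r6, r2, #52 → r6=0x9f
body[1] xor  r5, r3, r4 → r5=0x4c
body[2] mov  r5, r0 → r5=0xb6
body[3] add  r2, r2, #48 → r2=0x03
epilogue: pop r5=0xfc, sp=0xd0
epilogue: pop r2=0xd3, sp=0xd1
r0: callee-saved, written=False
r1: caller-saved, written=False
r4: caller-saved, written=False
r6: caller-saved, written=True

SURVIVE = r0,r1,r4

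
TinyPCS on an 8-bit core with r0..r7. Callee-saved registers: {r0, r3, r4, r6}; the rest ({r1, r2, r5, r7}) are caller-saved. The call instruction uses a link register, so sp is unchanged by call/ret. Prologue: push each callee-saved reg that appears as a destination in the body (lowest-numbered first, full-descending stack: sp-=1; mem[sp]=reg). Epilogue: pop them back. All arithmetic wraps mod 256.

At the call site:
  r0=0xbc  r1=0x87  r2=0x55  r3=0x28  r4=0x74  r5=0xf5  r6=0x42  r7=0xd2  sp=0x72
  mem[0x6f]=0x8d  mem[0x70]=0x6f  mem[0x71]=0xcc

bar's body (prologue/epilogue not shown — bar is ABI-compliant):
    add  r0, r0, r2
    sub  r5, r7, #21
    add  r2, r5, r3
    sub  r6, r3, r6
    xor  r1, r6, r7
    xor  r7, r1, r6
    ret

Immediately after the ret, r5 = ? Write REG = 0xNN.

prologue: push r0 → mem[0x71]=0xbc, sp=0x71
prologue: push r6 → mem[0x70]=0x42, sp=0x70
body[0] add  r0, r0, r2 → r0=0x11
body[1] sub  r5, r7, #21 → r5=0xbd
body[2] add  r2, r5, r3 → r2=0xe5
body[3] sub  r6, r3, r6 → r6=0xe6
body[4] xor  r1, r6, r7 → r1=0x34
body[5] xor  r7, r1, r6 → r7=0xd2
epilogue: pop r6=0x42, sp=0x71
epilogue: pop r0=0xbc, sp=0x72
r5 is caller-saved → body value

REG = 0xbd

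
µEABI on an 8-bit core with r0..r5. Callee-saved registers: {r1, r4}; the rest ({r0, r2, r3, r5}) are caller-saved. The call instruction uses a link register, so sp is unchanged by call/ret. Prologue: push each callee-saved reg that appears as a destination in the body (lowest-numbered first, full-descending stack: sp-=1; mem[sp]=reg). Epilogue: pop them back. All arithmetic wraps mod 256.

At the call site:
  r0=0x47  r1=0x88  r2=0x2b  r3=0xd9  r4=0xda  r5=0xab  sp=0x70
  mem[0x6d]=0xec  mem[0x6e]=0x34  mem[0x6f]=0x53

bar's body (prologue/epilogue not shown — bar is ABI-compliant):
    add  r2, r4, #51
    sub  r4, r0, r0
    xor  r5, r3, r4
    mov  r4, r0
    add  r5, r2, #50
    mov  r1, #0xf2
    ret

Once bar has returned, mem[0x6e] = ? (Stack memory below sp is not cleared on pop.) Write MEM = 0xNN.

prologue: push r1 → mem[0x6f]=0x88, sp=0x6f
prologue: push r4 → mem[0x6e]=0xda, sp=0x6e
body[0] add  r2, r4, #51 → r2=0x0d
body[1] sub  r4, r0, r0 → r4=0x00
body[2] xor  r5, r3, r4 → r5=0xd9
body[3] mov  r4, r0 → r4=0x47
body[4] add  r5, r2, #50 → r5=0x3f
body[5] mov  r1, #0xf2 → r1=0xf2
epilogue: pop r4=0xda, sp=0x6f
epilogue: pop r1=0x88, sp=0x70
prologue pushed ['r1', 'r4'] at ['0x6f', '0x6e']

MEM = 0xda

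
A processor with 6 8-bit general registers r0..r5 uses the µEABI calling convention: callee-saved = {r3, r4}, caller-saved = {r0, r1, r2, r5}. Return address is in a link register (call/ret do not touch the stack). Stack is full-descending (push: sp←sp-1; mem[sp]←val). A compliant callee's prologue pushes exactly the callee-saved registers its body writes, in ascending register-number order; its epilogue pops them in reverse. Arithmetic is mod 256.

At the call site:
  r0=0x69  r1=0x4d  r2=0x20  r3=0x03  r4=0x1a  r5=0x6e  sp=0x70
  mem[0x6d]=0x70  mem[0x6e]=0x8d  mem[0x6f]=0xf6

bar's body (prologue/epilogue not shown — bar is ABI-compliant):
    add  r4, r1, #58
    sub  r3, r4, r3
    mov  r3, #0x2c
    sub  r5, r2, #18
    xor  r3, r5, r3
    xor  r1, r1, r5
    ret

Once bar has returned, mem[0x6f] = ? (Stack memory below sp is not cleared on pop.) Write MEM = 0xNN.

MEM = 0x03

prologue: push r3 → mem[0x6f]=0x03, sp=0x6f
prologue: push r4 → mem[0x6e]=0x1a, sp=0x6e
body[0] add  r4, r1, #58 → r4=0x87
body[1] sub  r3, r4, r3 → r3=0x84
body[2] mov  r3, #0x2c → r3=0x2c
body[3] sub  r5, r2, #18 → r5=0x0e
body[4] xor  r3, r5, r3 → r3=0x22
body[5] xor  r1, r1, r5 → r1=0x43
epilogue: pop r4=0x1a, sp=0x6f
epilogue: pop r3=0x03, sp=0x70
prologue pushed ['r3', 'r4'] at ['0x6f', '0x6e']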